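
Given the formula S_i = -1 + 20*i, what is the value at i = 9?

S_9 = -1 + 20*9 = -1 + 180 = 179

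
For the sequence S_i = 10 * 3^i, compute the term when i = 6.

S_6 = 10 * 3^6 = 10 * 729 = 7290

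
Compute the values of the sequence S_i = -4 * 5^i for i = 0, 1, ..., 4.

This is a geometric sequence.
i=0: S_0 = -4 * 5^0 = -4
i=1: S_1 = -4 * 5^1 = -20
i=2: S_2 = -4 * 5^2 = -100
i=3: S_3 = -4 * 5^3 = -500
i=4: S_4 = -4 * 5^4 = -2500
The first 5 terms are: [-4, -20, -100, -500, -2500]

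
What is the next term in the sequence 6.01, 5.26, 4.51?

Differences: 5.26 - 6.01 = -0.75
This is an arithmetic sequence with common difference d = -0.75.
Next term = 4.51 + -0.75 = 3.76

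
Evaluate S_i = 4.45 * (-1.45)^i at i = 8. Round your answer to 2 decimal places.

S_8 = 4.45 * (-1.45)^8 ≈ 4.45 * 19.5409 ≈ 86.96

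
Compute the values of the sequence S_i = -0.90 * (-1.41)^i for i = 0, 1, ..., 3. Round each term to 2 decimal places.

This is a geometric sequence.
i=0: S_0 = -0.9 * (-1.41)^0 = -0.9
i=1: S_1 = -0.9 * (-1.41)^1 ≈ 1.27
i=2: S_2 = -0.9 * (-1.41)^2 ≈ -1.79
i=3: S_3 = -0.9 * (-1.41)^3 ≈ 2.52
The first 4 terms are: [-0.9, 1.27, -1.79, 2.52]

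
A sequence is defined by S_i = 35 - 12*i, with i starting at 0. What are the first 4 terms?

This is an arithmetic sequence.
i=0: S_0 = 35 + -12*0 = 35
i=1: S_1 = 35 + -12*1 = 23
i=2: S_2 = 35 + -12*2 = 11
i=3: S_3 = 35 + -12*3 = -1
The first 4 terms are: [35, 23, 11, -1]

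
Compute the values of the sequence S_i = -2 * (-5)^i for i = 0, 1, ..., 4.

This is a geometric sequence.
i=0: S_0 = -2 * (-5)^0 = -2
i=1: S_1 = -2 * (-5)^1 = 10
i=2: S_2 = -2 * (-5)^2 = -50
i=3: S_3 = -2 * (-5)^3 = 250
i=4: S_4 = -2 * (-5)^4 = -1250
The first 5 terms are: [-2, 10, -50, 250, -1250]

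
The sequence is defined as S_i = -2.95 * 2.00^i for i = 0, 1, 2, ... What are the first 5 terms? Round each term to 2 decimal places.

This is a geometric sequence.
i=0: S_0 = -2.95 * 2.0^0 = -2.95
i=1: S_1 = -2.95 * 2.0^1 = -5.9
i=2: S_2 = -2.95 * 2.0^2 = -11.8
i=3: S_3 = -2.95 * 2.0^3 = -23.6
i=4: S_4 = -2.95 * 2.0^4 = -47.2
The first 5 terms are: [-2.95, -5.9, -11.8, -23.6, -47.2]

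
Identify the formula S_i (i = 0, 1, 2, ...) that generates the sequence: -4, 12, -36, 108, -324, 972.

Check ratios: 12 / -4 = -3.0
Common ratio r = -3.
First term a = -4.
Formula: S_i = -4 * (-3)^i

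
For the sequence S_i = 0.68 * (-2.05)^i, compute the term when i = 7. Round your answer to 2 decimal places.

S_7 = 0.68 * (-2.05)^7 ≈ 0.68 * -152.1518 ≈ -103.46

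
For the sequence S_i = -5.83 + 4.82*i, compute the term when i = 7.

S_7 = -5.83 + 4.82*7 = -5.83 + 33.74 = 27.91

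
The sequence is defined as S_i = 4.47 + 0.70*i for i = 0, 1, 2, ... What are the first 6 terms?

This is an arithmetic sequence.
i=0: S_0 = 4.47 + 0.7*0 = 4.47
i=1: S_1 = 4.47 + 0.7*1 = 5.17
i=2: S_2 = 4.47 + 0.7*2 = 5.87
i=3: S_3 = 4.47 + 0.7*3 = 6.57
i=4: S_4 = 4.47 + 0.7*4 = 7.27
i=5: S_5 = 4.47 + 0.7*5 = 7.97
The first 6 terms are: [4.47, 5.17, 5.87, 6.57, 7.27, 7.97]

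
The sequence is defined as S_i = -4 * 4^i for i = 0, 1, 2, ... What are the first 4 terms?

This is a geometric sequence.
i=0: S_0 = -4 * 4^0 = -4
i=1: S_1 = -4 * 4^1 = -16
i=2: S_2 = -4 * 4^2 = -64
i=3: S_3 = -4 * 4^3 = -256
The first 4 terms are: [-4, -16, -64, -256]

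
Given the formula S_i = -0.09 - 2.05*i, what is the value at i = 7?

S_7 = -0.09 + -2.05*7 = -0.09 + -14.35 = -14.44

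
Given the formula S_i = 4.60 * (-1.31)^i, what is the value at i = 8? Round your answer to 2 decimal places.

S_8 = 4.6 * (-1.31)^8 ≈ 4.6 * 8.673 ≈ 39.9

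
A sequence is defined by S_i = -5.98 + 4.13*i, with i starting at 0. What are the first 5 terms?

This is an arithmetic sequence.
i=0: S_0 = -5.98 + 4.13*0 = -5.98
i=1: S_1 = -5.98 + 4.13*1 = -1.85
i=2: S_2 = -5.98 + 4.13*2 = 2.28
i=3: S_3 = -5.98 + 4.13*3 = 6.41
i=4: S_4 = -5.98 + 4.13*4 = 10.54
The first 5 terms are: [-5.98, -1.85, 2.28, 6.41, 10.54]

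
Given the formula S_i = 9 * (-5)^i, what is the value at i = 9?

S_9 = 9 * (-5)^9 = 9 * -1953125 = -17578125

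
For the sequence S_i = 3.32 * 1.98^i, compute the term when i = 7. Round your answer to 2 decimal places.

S_7 = 3.32 * 1.98^7 ≈ 3.32 * 119.3044 ≈ 396.09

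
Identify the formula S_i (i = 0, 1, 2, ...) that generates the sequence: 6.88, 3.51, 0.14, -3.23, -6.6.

Check differences: 3.51 - 6.88 = -3.37
0.14 - 3.51 = -3.37
Common difference d = -3.37.
First term a = 6.88.
Formula: S_i = 6.88 - 3.37*i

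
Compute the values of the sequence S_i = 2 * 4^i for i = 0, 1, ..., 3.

This is a geometric sequence.
i=0: S_0 = 2 * 4^0 = 2
i=1: S_1 = 2 * 4^1 = 8
i=2: S_2 = 2 * 4^2 = 32
i=3: S_3 = 2 * 4^3 = 128
The first 4 terms are: [2, 8, 32, 128]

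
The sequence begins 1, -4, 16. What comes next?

Ratios: -4 / 1 = -4.0
This is a geometric sequence with common ratio r = -4.
Next term = 16 * -4 = -64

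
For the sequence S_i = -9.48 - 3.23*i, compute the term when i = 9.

S_9 = -9.48 + -3.23*9 = -9.48 + -29.07 = -38.55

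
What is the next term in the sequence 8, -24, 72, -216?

Ratios: -24 / 8 = -3.0
This is a geometric sequence with common ratio r = -3.
Next term = -216 * -3 = 648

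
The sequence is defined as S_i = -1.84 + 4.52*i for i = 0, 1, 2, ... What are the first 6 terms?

This is an arithmetic sequence.
i=0: S_0 = -1.84 + 4.52*0 = -1.84
i=1: S_1 = -1.84 + 4.52*1 = 2.68
i=2: S_2 = -1.84 + 4.52*2 = 7.2
i=3: S_3 = -1.84 + 4.52*3 = 11.72
i=4: S_4 = -1.84 + 4.52*4 = 16.24
i=5: S_5 = -1.84 + 4.52*5 = 20.76
The first 6 terms are: [-1.84, 2.68, 7.2, 11.72, 16.24, 20.76]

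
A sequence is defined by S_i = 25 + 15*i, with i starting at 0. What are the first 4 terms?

This is an arithmetic sequence.
i=0: S_0 = 25 + 15*0 = 25
i=1: S_1 = 25 + 15*1 = 40
i=2: S_2 = 25 + 15*2 = 55
i=3: S_3 = 25 + 15*3 = 70
The first 4 terms are: [25, 40, 55, 70]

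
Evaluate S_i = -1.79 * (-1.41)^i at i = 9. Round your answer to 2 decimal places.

S_9 = -1.79 * (-1.41)^9 ≈ -1.79 * -22.0278 ≈ 39.43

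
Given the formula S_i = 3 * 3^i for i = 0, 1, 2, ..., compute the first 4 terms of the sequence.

This is a geometric sequence.
i=0: S_0 = 3 * 3^0 = 3
i=1: S_1 = 3 * 3^1 = 9
i=2: S_2 = 3 * 3^2 = 27
i=3: S_3 = 3 * 3^3 = 81
The first 4 terms are: [3, 9, 27, 81]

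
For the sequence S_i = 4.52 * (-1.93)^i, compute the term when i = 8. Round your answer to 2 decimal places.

S_8 = 4.52 * (-1.93)^8 ≈ 4.52 * 192.5123 ≈ 870.16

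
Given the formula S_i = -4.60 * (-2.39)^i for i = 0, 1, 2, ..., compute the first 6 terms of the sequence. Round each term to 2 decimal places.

This is a geometric sequence.
i=0: S_0 = -4.6 * (-2.39)^0 = -4.6
i=1: S_1 = -4.6 * (-2.39)^1 ≈ 10.99
i=2: S_2 = -4.6 * (-2.39)^2 ≈ -26.28
i=3: S_3 = -4.6 * (-2.39)^3 ≈ 62.8
i=4: S_4 = -4.6 * (-2.39)^4 ≈ -150.09
i=5: S_5 = -4.6 * (-2.39)^5 ≈ 358.71
The first 6 terms are: [-4.6, 10.99, -26.28, 62.8, -150.09, 358.71]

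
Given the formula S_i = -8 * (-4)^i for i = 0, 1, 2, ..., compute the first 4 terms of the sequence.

This is a geometric sequence.
i=0: S_0 = -8 * (-4)^0 = -8
i=1: S_1 = -8 * (-4)^1 = 32
i=2: S_2 = -8 * (-4)^2 = -128
i=3: S_3 = -8 * (-4)^3 = 512
The first 4 terms are: [-8, 32, -128, 512]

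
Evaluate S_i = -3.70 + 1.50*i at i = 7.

S_7 = -3.7 + 1.5*7 = -3.7 + 10.5 = 6.8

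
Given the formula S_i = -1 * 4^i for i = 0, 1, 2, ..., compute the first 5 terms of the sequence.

This is a geometric sequence.
i=0: S_0 = -1 * 4^0 = -1
i=1: S_1 = -1 * 4^1 = -4
i=2: S_2 = -1 * 4^2 = -16
i=3: S_3 = -1 * 4^3 = -64
i=4: S_4 = -1 * 4^4 = -256
The first 5 terms are: [-1, -4, -16, -64, -256]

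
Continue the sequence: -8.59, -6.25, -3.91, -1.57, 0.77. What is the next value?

Differences: -6.25 - -8.59 = 2.34
This is an arithmetic sequence with common difference d = 2.34.
Next term = 0.77 + 2.34 = 3.11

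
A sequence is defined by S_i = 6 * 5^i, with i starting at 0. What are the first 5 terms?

This is a geometric sequence.
i=0: S_0 = 6 * 5^0 = 6
i=1: S_1 = 6 * 5^1 = 30
i=2: S_2 = 6 * 5^2 = 150
i=3: S_3 = 6 * 5^3 = 750
i=4: S_4 = 6 * 5^4 = 3750
The first 5 terms are: [6, 30, 150, 750, 3750]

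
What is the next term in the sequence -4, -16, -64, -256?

Ratios: -16 / -4 = 4.0
This is a geometric sequence with common ratio r = 4.
Next term = -256 * 4 = -1024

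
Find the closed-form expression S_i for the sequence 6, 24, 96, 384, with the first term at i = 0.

Check ratios: 24 / 6 = 4.0
Common ratio r = 4.
First term a = 6.
Formula: S_i = 6 * 4^i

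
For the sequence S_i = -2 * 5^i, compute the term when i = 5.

S_5 = -2 * 5^5 = -2 * 3125 = -6250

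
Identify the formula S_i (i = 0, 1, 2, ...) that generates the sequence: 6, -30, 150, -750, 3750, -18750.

Check ratios: -30 / 6 = -5.0
Common ratio r = -5.
First term a = 6.
Formula: S_i = 6 * (-5)^i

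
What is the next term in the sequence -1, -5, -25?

Ratios: -5 / -1 = 5.0
This is a geometric sequence with common ratio r = 5.
Next term = -25 * 5 = -125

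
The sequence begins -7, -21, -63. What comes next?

Ratios: -21 / -7 = 3.0
This is a geometric sequence with common ratio r = 3.
Next term = -63 * 3 = -189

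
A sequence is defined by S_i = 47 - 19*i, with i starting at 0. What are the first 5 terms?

This is an arithmetic sequence.
i=0: S_0 = 47 + -19*0 = 47
i=1: S_1 = 47 + -19*1 = 28
i=2: S_2 = 47 + -19*2 = 9
i=3: S_3 = 47 + -19*3 = -10
i=4: S_4 = 47 + -19*4 = -29
The first 5 terms are: [47, 28, 9, -10, -29]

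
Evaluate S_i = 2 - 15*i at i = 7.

S_7 = 2 + -15*7 = 2 + -105 = -103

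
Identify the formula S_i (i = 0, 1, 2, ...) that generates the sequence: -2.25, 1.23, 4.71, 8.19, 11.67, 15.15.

Check differences: 1.23 - -2.25 = 3.48
4.71 - 1.23 = 3.48
Common difference d = 3.48.
First term a = -2.25.
Formula: S_i = -2.25 + 3.48*i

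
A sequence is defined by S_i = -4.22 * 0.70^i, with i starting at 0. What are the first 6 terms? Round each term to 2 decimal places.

This is a geometric sequence.
i=0: S_0 = -4.22 * 0.7^0 = -4.22
i=1: S_1 = -4.22 * 0.7^1 ≈ -2.95
i=2: S_2 = -4.22 * 0.7^2 ≈ -2.07
i=3: S_3 = -4.22 * 0.7^3 ≈ -1.45
i=4: S_4 = -4.22 * 0.7^4 ≈ -1.01
i=5: S_5 = -4.22 * 0.7^5 ≈ -0.71
The first 6 terms are: [-4.22, -2.95, -2.07, -1.45, -1.01, -0.71]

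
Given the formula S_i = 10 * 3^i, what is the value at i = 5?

S_5 = 10 * 3^5 = 10 * 243 = 2430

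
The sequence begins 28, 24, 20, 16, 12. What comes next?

Differences: 24 - 28 = -4
This is an arithmetic sequence with common difference d = -4.
Next term = 12 + -4 = 8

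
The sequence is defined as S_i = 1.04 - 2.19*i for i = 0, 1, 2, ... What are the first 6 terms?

This is an arithmetic sequence.
i=0: S_0 = 1.04 + -2.19*0 = 1.04
i=1: S_1 = 1.04 + -2.19*1 = -1.15
i=2: S_2 = 1.04 + -2.19*2 = -3.34
i=3: S_3 = 1.04 + -2.19*3 = -5.53
i=4: S_4 = 1.04 + -2.19*4 = -7.72
i=5: S_5 = 1.04 + -2.19*5 = -9.91
The first 6 terms are: [1.04, -1.15, -3.34, -5.53, -7.72, -9.91]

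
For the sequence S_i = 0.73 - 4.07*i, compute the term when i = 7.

S_7 = 0.73 + -4.07*7 = 0.73 + -28.49 = -27.76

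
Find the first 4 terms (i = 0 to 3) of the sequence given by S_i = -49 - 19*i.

This is an arithmetic sequence.
i=0: S_0 = -49 + -19*0 = -49
i=1: S_1 = -49 + -19*1 = -68
i=2: S_2 = -49 + -19*2 = -87
i=3: S_3 = -49 + -19*3 = -106
The first 4 terms are: [-49, -68, -87, -106]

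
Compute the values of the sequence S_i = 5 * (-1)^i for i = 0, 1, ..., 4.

This is a geometric sequence.
i=0: S_0 = 5 * (-1)^0 = 5
i=1: S_1 = 5 * (-1)^1 = -5
i=2: S_2 = 5 * (-1)^2 = 5
i=3: S_3 = 5 * (-1)^3 = -5
i=4: S_4 = 5 * (-1)^4 = 5
The first 5 terms are: [5, -5, 5, -5, 5]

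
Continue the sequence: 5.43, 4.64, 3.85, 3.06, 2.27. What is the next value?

Differences: 4.64 - 5.43 = -0.79
This is an arithmetic sequence with common difference d = -0.79.
Next term = 2.27 + -0.79 = 1.48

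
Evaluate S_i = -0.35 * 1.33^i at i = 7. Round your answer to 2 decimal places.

S_7 = -0.35 * 1.33^7 ≈ -0.35 * 7.3614 ≈ -2.58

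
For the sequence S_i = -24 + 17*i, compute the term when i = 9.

S_9 = -24 + 17*9 = -24 + 153 = 129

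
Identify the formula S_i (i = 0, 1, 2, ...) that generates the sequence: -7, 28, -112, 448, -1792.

Check ratios: 28 / -7 = -4.0
Common ratio r = -4.
First term a = -7.
Formula: S_i = -7 * (-4)^i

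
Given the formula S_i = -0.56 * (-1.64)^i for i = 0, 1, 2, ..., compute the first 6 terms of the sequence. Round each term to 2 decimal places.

This is a geometric sequence.
i=0: S_0 = -0.56 * (-1.64)^0 = -0.56
i=1: S_1 = -0.56 * (-1.64)^1 ≈ 0.92
i=2: S_2 = -0.56 * (-1.64)^2 ≈ -1.51
i=3: S_3 = -0.56 * (-1.64)^3 ≈ 2.47
i=4: S_4 = -0.56 * (-1.64)^4 ≈ -4.05
i=5: S_5 = -0.56 * (-1.64)^5 ≈ 6.64
The first 6 terms are: [-0.56, 0.92, -1.51, 2.47, -4.05, 6.64]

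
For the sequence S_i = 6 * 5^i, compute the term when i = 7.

S_7 = 6 * 5^7 = 6 * 78125 = 468750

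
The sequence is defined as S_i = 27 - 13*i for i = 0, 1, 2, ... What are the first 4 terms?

This is an arithmetic sequence.
i=0: S_0 = 27 + -13*0 = 27
i=1: S_1 = 27 + -13*1 = 14
i=2: S_2 = 27 + -13*2 = 1
i=3: S_3 = 27 + -13*3 = -12
The first 4 terms are: [27, 14, 1, -12]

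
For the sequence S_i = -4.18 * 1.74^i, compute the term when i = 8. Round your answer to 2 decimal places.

S_8 = -4.18 * 1.74^8 ≈ -4.18 * 84.0222 ≈ -351.21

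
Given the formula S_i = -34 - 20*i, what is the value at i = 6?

S_6 = -34 + -20*6 = -34 + -120 = -154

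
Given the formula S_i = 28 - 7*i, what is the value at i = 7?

S_7 = 28 + -7*7 = 28 + -49 = -21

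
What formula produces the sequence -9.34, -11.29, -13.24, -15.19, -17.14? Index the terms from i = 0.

Check differences: -11.29 - -9.34 = -1.95
-13.24 - -11.29 = -1.95
Common difference d = -1.95.
First term a = -9.34.
Formula: S_i = -9.34 - 1.95*i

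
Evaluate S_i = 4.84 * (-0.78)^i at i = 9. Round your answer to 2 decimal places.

S_9 = 4.84 * (-0.78)^9 ≈ 4.84 * -0.1069 ≈ -0.52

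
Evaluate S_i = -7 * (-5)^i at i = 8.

S_8 = -7 * (-5)^8 = -7 * 390625 = -2734375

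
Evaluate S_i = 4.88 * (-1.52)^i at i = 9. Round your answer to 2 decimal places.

S_9 = 4.88 * (-1.52)^9 ≈ 4.88 * -43.3104 ≈ -211.35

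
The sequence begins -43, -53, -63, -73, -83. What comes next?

Differences: -53 - -43 = -10
This is an arithmetic sequence with common difference d = -10.
Next term = -83 + -10 = -93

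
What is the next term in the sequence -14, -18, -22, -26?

Differences: -18 - -14 = -4
This is an arithmetic sequence with common difference d = -4.
Next term = -26 + -4 = -30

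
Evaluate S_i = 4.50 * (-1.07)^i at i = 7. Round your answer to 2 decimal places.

S_7 = 4.5 * (-1.07)^7 ≈ 4.5 * -1.6058 ≈ -7.23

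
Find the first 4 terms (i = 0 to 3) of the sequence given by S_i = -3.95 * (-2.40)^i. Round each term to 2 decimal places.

This is a geometric sequence.
i=0: S_0 = -3.95 * (-2.4)^0 = -3.95
i=1: S_1 = -3.95 * (-2.4)^1 = 9.48
i=2: S_2 = -3.95 * (-2.4)^2 ≈ -22.75
i=3: S_3 = -3.95 * (-2.4)^3 ≈ 54.6
The first 4 terms are: [-3.95, 9.48, -22.75, 54.6]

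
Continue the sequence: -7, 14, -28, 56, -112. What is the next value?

Ratios: 14 / -7 = -2.0
This is a geometric sequence with common ratio r = -2.
Next term = -112 * -2 = 224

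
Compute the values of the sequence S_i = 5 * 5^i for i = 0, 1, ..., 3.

This is a geometric sequence.
i=0: S_0 = 5 * 5^0 = 5
i=1: S_1 = 5 * 5^1 = 25
i=2: S_2 = 5 * 5^2 = 125
i=3: S_3 = 5 * 5^3 = 625
The first 4 terms are: [5, 25, 125, 625]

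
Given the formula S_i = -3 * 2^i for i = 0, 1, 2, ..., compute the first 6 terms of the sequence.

This is a geometric sequence.
i=0: S_0 = -3 * 2^0 = -3
i=1: S_1 = -3 * 2^1 = -6
i=2: S_2 = -3 * 2^2 = -12
i=3: S_3 = -3 * 2^3 = -24
i=4: S_4 = -3 * 2^4 = -48
i=5: S_5 = -3 * 2^5 = -96
The first 6 terms are: [-3, -6, -12, -24, -48, -96]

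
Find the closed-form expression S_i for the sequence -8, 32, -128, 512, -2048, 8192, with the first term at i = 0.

Check ratios: 32 / -8 = -4.0
Common ratio r = -4.
First term a = -8.
Formula: S_i = -8 * (-4)^i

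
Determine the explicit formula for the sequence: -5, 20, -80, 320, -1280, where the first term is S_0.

Check ratios: 20 / -5 = -4.0
Common ratio r = -4.
First term a = -5.
Formula: S_i = -5 * (-4)^i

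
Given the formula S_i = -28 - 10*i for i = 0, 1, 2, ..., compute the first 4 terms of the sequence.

This is an arithmetic sequence.
i=0: S_0 = -28 + -10*0 = -28
i=1: S_1 = -28 + -10*1 = -38
i=2: S_2 = -28 + -10*2 = -48
i=3: S_3 = -28 + -10*3 = -58
The first 4 terms are: [-28, -38, -48, -58]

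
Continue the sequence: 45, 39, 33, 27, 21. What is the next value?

Differences: 39 - 45 = -6
This is an arithmetic sequence with common difference d = -6.
Next term = 21 + -6 = 15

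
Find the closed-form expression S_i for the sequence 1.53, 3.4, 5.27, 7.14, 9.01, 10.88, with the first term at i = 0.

Check differences: 3.4 - 1.53 = 1.87
5.27 - 3.4 = 1.87
Common difference d = 1.87.
First term a = 1.53.
Formula: S_i = 1.53 + 1.87*i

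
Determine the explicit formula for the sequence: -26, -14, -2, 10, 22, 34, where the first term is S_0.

Check differences: -14 - -26 = 12
-2 - -14 = 12
Common difference d = 12.
First term a = -26.
Formula: S_i = -26 + 12*i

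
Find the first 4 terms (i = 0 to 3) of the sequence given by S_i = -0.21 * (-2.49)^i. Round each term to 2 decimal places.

This is a geometric sequence.
i=0: S_0 = -0.21 * (-2.49)^0 = -0.21
i=1: S_1 = -0.21 * (-2.49)^1 ≈ 0.52
i=2: S_2 = -0.21 * (-2.49)^2 ≈ -1.3
i=3: S_3 = -0.21 * (-2.49)^3 ≈ 3.24
The first 4 terms are: [-0.21, 0.52, -1.3, 3.24]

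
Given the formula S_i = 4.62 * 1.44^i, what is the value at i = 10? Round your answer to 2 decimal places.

S_10 = 4.62 * 1.44^10 ≈ 4.62 * 38.3376 ≈ 177.12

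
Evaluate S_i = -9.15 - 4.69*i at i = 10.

S_10 = -9.15 + -4.69*10 = -9.15 + -46.9 = -56.05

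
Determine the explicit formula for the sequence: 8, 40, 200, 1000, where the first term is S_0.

Check ratios: 40 / 8 = 5.0
Common ratio r = 5.
First term a = 8.
Formula: S_i = 8 * 5^i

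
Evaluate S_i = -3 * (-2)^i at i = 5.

S_5 = -3 * (-2)^5 = -3 * -32 = 96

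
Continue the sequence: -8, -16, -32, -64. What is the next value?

Ratios: -16 / -8 = 2.0
This is a geometric sequence with common ratio r = 2.
Next term = -64 * 2 = -128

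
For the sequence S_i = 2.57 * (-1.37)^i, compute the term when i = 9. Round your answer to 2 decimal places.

S_9 = 2.57 * (-1.37)^9 ≈ 2.57 * -17.0014 ≈ -43.69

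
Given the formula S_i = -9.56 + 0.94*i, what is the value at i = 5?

S_5 = -9.56 + 0.94*5 = -9.56 + 4.7 = -4.86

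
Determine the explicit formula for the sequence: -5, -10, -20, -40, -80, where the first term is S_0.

Check ratios: -10 / -5 = 2.0
Common ratio r = 2.
First term a = -5.
Formula: S_i = -5 * 2^i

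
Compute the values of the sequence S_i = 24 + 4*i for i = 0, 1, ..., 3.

This is an arithmetic sequence.
i=0: S_0 = 24 + 4*0 = 24
i=1: S_1 = 24 + 4*1 = 28
i=2: S_2 = 24 + 4*2 = 32
i=3: S_3 = 24 + 4*3 = 36
The first 4 terms are: [24, 28, 32, 36]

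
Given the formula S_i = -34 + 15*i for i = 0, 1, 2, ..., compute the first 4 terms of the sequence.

This is an arithmetic sequence.
i=0: S_0 = -34 + 15*0 = -34
i=1: S_1 = -34 + 15*1 = -19
i=2: S_2 = -34 + 15*2 = -4
i=3: S_3 = -34 + 15*3 = 11
The first 4 terms are: [-34, -19, -4, 11]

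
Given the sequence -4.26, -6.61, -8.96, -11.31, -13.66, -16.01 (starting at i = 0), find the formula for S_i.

Check differences: -6.61 - -4.26 = -2.35
-8.96 - -6.61 = -2.35
Common difference d = -2.35.
First term a = -4.26.
Formula: S_i = -4.26 - 2.35*i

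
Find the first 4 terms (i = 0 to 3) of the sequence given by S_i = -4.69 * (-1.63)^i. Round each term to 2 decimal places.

This is a geometric sequence.
i=0: S_0 = -4.69 * (-1.63)^0 = -4.69
i=1: S_1 = -4.69 * (-1.63)^1 ≈ 7.64
i=2: S_2 = -4.69 * (-1.63)^2 ≈ -12.46
i=3: S_3 = -4.69 * (-1.63)^3 ≈ 20.31
The first 4 terms are: [-4.69, 7.64, -12.46, 20.31]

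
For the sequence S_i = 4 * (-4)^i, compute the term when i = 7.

S_7 = 4 * (-4)^7 = 4 * -16384 = -65536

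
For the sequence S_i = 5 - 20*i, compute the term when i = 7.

S_7 = 5 + -20*7 = 5 + -140 = -135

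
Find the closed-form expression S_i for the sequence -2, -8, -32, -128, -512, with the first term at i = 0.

Check ratios: -8 / -2 = 4.0
Common ratio r = 4.
First term a = -2.
Formula: S_i = -2 * 4^i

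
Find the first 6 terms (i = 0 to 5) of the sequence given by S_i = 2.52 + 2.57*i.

This is an arithmetic sequence.
i=0: S_0 = 2.52 + 2.57*0 = 2.52
i=1: S_1 = 2.52 + 2.57*1 = 5.09
i=2: S_2 = 2.52 + 2.57*2 = 7.66
i=3: S_3 = 2.52 + 2.57*3 = 10.23
i=4: S_4 = 2.52 + 2.57*4 = 12.8
i=5: S_5 = 2.52 + 2.57*5 = 15.37
The first 6 terms are: [2.52, 5.09, 7.66, 10.23, 12.8, 15.37]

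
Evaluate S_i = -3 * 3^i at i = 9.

S_9 = -3 * 3^9 = -3 * 19683 = -59049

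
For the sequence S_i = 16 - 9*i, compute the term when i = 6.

S_6 = 16 + -9*6 = 16 + -54 = -38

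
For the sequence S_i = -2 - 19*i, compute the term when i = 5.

S_5 = -2 + -19*5 = -2 + -95 = -97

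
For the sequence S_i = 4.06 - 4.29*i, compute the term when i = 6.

S_6 = 4.06 + -4.29*6 = 4.06 + -25.74 = -21.68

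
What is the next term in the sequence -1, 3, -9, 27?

Ratios: 3 / -1 = -3.0
This is a geometric sequence with common ratio r = -3.
Next term = 27 * -3 = -81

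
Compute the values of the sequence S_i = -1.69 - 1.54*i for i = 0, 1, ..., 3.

This is an arithmetic sequence.
i=0: S_0 = -1.69 + -1.54*0 = -1.69
i=1: S_1 = -1.69 + -1.54*1 = -3.23
i=2: S_2 = -1.69 + -1.54*2 = -4.77
i=3: S_3 = -1.69 + -1.54*3 = -6.31
The first 4 terms are: [-1.69, -3.23, -4.77, -6.31]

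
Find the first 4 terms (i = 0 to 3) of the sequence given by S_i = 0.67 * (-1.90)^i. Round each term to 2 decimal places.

This is a geometric sequence.
i=0: S_0 = 0.67 * (-1.9)^0 = 0.67
i=1: S_1 = 0.67 * (-1.9)^1 ≈ -1.27
i=2: S_2 = 0.67 * (-1.9)^2 ≈ 2.42
i=3: S_3 = 0.67 * (-1.9)^3 ≈ -4.6
The first 4 terms are: [0.67, -1.27, 2.42, -4.6]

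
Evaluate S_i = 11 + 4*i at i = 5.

S_5 = 11 + 4*5 = 11 + 20 = 31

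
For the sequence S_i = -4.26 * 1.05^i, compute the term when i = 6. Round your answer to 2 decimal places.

S_6 = -4.26 * 1.05^6 ≈ -4.26 * 1.3401 ≈ -5.71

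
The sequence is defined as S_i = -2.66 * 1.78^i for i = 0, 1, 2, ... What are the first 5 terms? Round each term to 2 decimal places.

This is a geometric sequence.
i=0: S_0 = -2.66 * 1.78^0 = -2.66
i=1: S_1 = -2.66 * 1.78^1 ≈ -4.73
i=2: S_2 = -2.66 * 1.78^2 ≈ -8.43
i=3: S_3 = -2.66 * 1.78^3 ≈ -15.0
i=4: S_4 = -2.66 * 1.78^4 ≈ -26.7
The first 5 terms are: [-2.66, -4.73, -8.43, -15.0, -26.7]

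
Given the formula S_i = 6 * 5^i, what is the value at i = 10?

S_10 = 6 * 5^10 = 6 * 9765625 = 58593750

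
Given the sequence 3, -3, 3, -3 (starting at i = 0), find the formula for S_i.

Check ratios: -3 / 3 = -1.0
Common ratio r = -1.
First term a = 3.
Formula: S_i = 3 * (-1)^i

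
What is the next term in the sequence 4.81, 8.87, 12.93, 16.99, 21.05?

Differences: 8.87 - 4.81 = 4.06
This is an arithmetic sequence with common difference d = 4.06.
Next term = 21.05 + 4.06 = 25.11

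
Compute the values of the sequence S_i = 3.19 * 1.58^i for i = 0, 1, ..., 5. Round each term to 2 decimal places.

This is a geometric sequence.
i=0: S_0 = 3.19 * 1.58^0 = 3.19
i=1: S_1 = 3.19 * 1.58^1 ≈ 5.04
i=2: S_2 = 3.19 * 1.58^2 ≈ 7.96
i=3: S_3 = 3.19 * 1.58^3 ≈ 12.58
i=4: S_4 = 3.19 * 1.58^4 ≈ 19.88
i=5: S_5 = 3.19 * 1.58^5 ≈ 31.41
The first 6 terms are: [3.19, 5.04, 7.96, 12.58, 19.88, 31.41]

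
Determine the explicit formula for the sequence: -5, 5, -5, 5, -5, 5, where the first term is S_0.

Check ratios: 5 / -5 = -1.0
Common ratio r = -1.
First term a = -5.
Formula: S_i = -5 * (-1)^i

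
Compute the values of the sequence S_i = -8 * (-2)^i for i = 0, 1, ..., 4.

This is a geometric sequence.
i=0: S_0 = -8 * (-2)^0 = -8
i=1: S_1 = -8 * (-2)^1 = 16
i=2: S_2 = -8 * (-2)^2 = -32
i=3: S_3 = -8 * (-2)^3 = 64
i=4: S_4 = -8 * (-2)^4 = -128
The first 5 terms are: [-8, 16, -32, 64, -128]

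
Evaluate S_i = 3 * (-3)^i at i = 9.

S_9 = 3 * (-3)^9 = 3 * -19683 = -59049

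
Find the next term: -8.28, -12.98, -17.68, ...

Differences: -12.98 - -8.28 = -4.7
This is an arithmetic sequence with common difference d = -4.7.
Next term = -17.68 + -4.7 = -22.38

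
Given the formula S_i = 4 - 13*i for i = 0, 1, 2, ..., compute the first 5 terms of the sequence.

This is an arithmetic sequence.
i=0: S_0 = 4 + -13*0 = 4
i=1: S_1 = 4 + -13*1 = -9
i=2: S_2 = 4 + -13*2 = -22
i=3: S_3 = 4 + -13*3 = -35
i=4: S_4 = 4 + -13*4 = -48
The first 5 terms are: [4, -9, -22, -35, -48]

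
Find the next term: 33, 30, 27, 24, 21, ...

Differences: 30 - 33 = -3
This is an arithmetic sequence with common difference d = -3.
Next term = 21 + -3 = 18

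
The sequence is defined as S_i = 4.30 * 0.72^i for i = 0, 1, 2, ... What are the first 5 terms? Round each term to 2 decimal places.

This is a geometric sequence.
i=0: S_0 = 4.3 * 0.72^0 = 4.3
i=1: S_1 = 4.3 * 0.72^1 ≈ 3.1
i=2: S_2 = 4.3 * 0.72^2 ≈ 2.23
i=3: S_3 = 4.3 * 0.72^3 ≈ 1.6
i=4: S_4 = 4.3 * 0.72^4 ≈ 1.16
The first 5 terms are: [4.3, 3.1, 2.23, 1.6, 1.16]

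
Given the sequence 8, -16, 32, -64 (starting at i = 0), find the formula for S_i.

Check ratios: -16 / 8 = -2.0
Common ratio r = -2.
First term a = 8.
Formula: S_i = 8 * (-2)^i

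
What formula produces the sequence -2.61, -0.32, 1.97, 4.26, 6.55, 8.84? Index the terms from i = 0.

Check differences: -0.32 - -2.61 = 2.29
1.97 - -0.32 = 2.29
Common difference d = 2.29.
First term a = -2.61.
Formula: S_i = -2.61 + 2.29*i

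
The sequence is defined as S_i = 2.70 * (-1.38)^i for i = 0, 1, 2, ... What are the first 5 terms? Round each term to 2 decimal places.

This is a geometric sequence.
i=0: S_0 = 2.7 * (-1.38)^0 = 2.7
i=1: S_1 = 2.7 * (-1.38)^1 ≈ -3.73
i=2: S_2 = 2.7 * (-1.38)^2 ≈ 5.14
i=3: S_3 = 2.7 * (-1.38)^3 ≈ -7.1
i=4: S_4 = 2.7 * (-1.38)^4 ≈ 9.79
The first 5 terms are: [2.7, -3.73, 5.14, -7.1, 9.79]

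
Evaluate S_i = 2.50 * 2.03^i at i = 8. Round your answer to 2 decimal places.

S_8 = 2.5 * 2.03^8 ≈ 2.5 * 288.3821 ≈ 720.96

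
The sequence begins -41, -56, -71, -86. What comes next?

Differences: -56 - -41 = -15
This is an arithmetic sequence with common difference d = -15.
Next term = -86 + -15 = -101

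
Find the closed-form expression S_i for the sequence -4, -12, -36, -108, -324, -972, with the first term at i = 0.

Check ratios: -12 / -4 = 3.0
Common ratio r = 3.
First term a = -4.
Formula: S_i = -4 * 3^i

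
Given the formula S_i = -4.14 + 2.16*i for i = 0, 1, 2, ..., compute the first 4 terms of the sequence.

This is an arithmetic sequence.
i=0: S_0 = -4.14 + 2.16*0 = -4.14
i=1: S_1 = -4.14 + 2.16*1 = -1.98
i=2: S_2 = -4.14 + 2.16*2 = 0.18
i=3: S_3 = -4.14 + 2.16*3 = 2.34
The first 4 terms are: [-4.14, -1.98, 0.18, 2.34]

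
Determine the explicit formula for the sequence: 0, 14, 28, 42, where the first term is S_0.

Check differences: 14 - 0 = 14
28 - 14 = 14
Common difference d = 14.
First term a = 0.
Formula: S_i = 0 + 14*i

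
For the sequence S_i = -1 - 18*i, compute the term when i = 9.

S_9 = -1 + -18*9 = -1 + -162 = -163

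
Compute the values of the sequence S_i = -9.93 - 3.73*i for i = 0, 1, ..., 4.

This is an arithmetic sequence.
i=0: S_0 = -9.93 + -3.73*0 = -9.93
i=1: S_1 = -9.93 + -3.73*1 = -13.66
i=2: S_2 = -9.93 + -3.73*2 = -17.39
i=3: S_3 = -9.93 + -3.73*3 = -21.12
i=4: S_4 = -9.93 + -3.73*4 = -24.85
The first 5 terms are: [-9.93, -13.66, -17.39, -21.12, -24.85]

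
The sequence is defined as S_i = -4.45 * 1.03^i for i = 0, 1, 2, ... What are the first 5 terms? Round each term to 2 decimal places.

This is a geometric sequence.
i=0: S_0 = -4.45 * 1.03^0 = -4.45
i=1: S_1 = -4.45 * 1.03^1 ≈ -4.58
i=2: S_2 = -4.45 * 1.03^2 ≈ -4.72
i=3: S_3 = -4.45 * 1.03^3 ≈ -4.86
i=4: S_4 = -4.45 * 1.03^4 ≈ -5.01
The first 5 terms are: [-4.45, -4.58, -4.72, -4.86, -5.01]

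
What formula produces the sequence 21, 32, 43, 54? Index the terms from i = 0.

Check differences: 32 - 21 = 11
43 - 32 = 11
Common difference d = 11.
First term a = 21.
Formula: S_i = 21 + 11*i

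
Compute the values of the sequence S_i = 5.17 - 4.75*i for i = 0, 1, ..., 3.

This is an arithmetic sequence.
i=0: S_0 = 5.17 + -4.75*0 = 5.17
i=1: S_1 = 5.17 + -4.75*1 = 0.42
i=2: S_2 = 5.17 + -4.75*2 = -4.33
i=3: S_3 = 5.17 + -4.75*3 = -9.08
The first 4 terms are: [5.17, 0.42, -4.33, -9.08]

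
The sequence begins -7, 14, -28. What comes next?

Ratios: 14 / -7 = -2.0
This is a geometric sequence with common ratio r = -2.
Next term = -28 * -2 = 56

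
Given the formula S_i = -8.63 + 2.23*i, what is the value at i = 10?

S_10 = -8.63 + 2.23*10 = -8.63 + 22.3 = 13.67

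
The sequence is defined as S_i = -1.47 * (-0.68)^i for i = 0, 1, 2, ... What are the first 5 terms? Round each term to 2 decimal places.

This is a geometric sequence.
i=0: S_0 = -1.47 * (-0.68)^0 = -1.47
i=1: S_1 = -1.47 * (-0.68)^1 ≈ 1.0
i=2: S_2 = -1.47 * (-0.68)^2 ≈ -0.68
i=3: S_3 = -1.47 * (-0.68)^3 ≈ 0.46
i=4: S_4 = -1.47 * (-0.68)^4 ≈ -0.31
The first 5 terms are: [-1.47, 1.0, -0.68, 0.46, -0.31]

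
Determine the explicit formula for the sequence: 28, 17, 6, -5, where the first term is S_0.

Check differences: 17 - 28 = -11
6 - 17 = -11
Common difference d = -11.
First term a = 28.
Formula: S_i = 28 - 11*i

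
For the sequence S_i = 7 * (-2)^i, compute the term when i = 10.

S_10 = 7 * (-2)^10 = 7 * 1024 = 7168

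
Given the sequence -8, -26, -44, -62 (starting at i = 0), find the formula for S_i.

Check differences: -26 - -8 = -18
-44 - -26 = -18
Common difference d = -18.
First term a = -8.
Formula: S_i = -8 - 18*i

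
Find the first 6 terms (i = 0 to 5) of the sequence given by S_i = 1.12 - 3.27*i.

This is an arithmetic sequence.
i=0: S_0 = 1.12 + -3.27*0 = 1.12
i=1: S_1 = 1.12 + -3.27*1 = -2.15
i=2: S_2 = 1.12 + -3.27*2 = -5.42
i=3: S_3 = 1.12 + -3.27*3 = -8.69
i=4: S_4 = 1.12 + -3.27*4 = -11.96
i=5: S_5 = 1.12 + -3.27*5 = -15.23
The first 6 terms are: [1.12, -2.15, -5.42, -8.69, -11.96, -15.23]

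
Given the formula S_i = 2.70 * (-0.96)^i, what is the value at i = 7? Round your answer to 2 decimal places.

S_7 = 2.7 * (-0.96)^7 ≈ 2.7 * -0.7514 ≈ -2.03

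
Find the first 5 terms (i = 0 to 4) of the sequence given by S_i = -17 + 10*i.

This is an arithmetic sequence.
i=0: S_0 = -17 + 10*0 = -17
i=1: S_1 = -17 + 10*1 = -7
i=2: S_2 = -17 + 10*2 = 3
i=3: S_3 = -17 + 10*3 = 13
i=4: S_4 = -17 + 10*4 = 23
The first 5 terms are: [-17, -7, 3, 13, 23]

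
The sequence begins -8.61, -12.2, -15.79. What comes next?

Differences: -12.2 - -8.61 = -3.59
This is an arithmetic sequence with common difference d = -3.59.
Next term = -15.79 + -3.59 = -19.38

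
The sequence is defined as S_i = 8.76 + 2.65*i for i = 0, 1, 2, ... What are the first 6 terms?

This is an arithmetic sequence.
i=0: S_0 = 8.76 + 2.65*0 = 8.76
i=1: S_1 = 8.76 + 2.65*1 = 11.41
i=2: S_2 = 8.76 + 2.65*2 = 14.06
i=3: S_3 = 8.76 + 2.65*3 = 16.71
i=4: S_4 = 8.76 + 2.65*4 = 19.36
i=5: S_5 = 8.76 + 2.65*5 = 22.01
The first 6 terms are: [8.76, 11.41, 14.06, 16.71, 19.36, 22.01]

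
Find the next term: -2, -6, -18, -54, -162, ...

Ratios: -6 / -2 = 3.0
This is a geometric sequence with common ratio r = 3.
Next term = -162 * 3 = -486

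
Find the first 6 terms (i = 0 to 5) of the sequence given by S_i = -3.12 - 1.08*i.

This is an arithmetic sequence.
i=0: S_0 = -3.12 + -1.08*0 = -3.12
i=1: S_1 = -3.12 + -1.08*1 = -4.2
i=2: S_2 = -3.12 + -1.08*2 = -5.28
i=3: S_3 = -3.12 + -1.08*3 = -6.36
i=4: S_4 = -3.12 + -1.08*4 = -7.44
i=5: S_5 = -3.12 + -1.08*5 = -8.52
The first 6 terms are: [-3.12, -4.2, -5.28, -6.36, -7.44, -8.52]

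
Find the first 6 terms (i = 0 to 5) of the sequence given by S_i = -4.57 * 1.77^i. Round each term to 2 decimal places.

This is a geometric sequence.
i=0: S_0 = -4.57 * 1.77^0 = -4.57
i=1: S_1 = -4.57 * 1.77^1 ≈ -8.09
i=2: S_2 = -4.57 * 1.77^2 ≈ -14.32
i=3: S_3 = -4.57 * 1.77^3 ≈ -25.34
i=4: S_4 = -4.57 * 1.77^4 ≈ -44.85
i=5: S_5 = -4.57 * 1.77^5 ≈ -79.39
The first 6 terms are: [-4.57, -8.09, -14.32, -25.34, -44.85, -79.39]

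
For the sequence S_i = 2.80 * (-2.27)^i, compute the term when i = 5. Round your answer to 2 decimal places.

S_5 = 2.8 * (-2.27)^5 ≈ 2.8 * -60.2739 ≈ -168.77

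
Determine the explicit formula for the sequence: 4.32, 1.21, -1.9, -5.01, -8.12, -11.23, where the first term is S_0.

Check differences: 1.21 - 4.32 = -3.11
-1.9 - 1.21 = -3.11
Common difference d = -3.11.
First term a = 4.32.
Formula: S_i = 4.32 - 3.11*i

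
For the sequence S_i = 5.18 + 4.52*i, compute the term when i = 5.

S_5 = 5.18 + 4.52*5 = 5.18 + 22.6 = 27.78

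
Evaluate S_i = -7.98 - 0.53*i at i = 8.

S_8 = -7.98 + -0.53*8 = -7.98 + -4.24 = -12.22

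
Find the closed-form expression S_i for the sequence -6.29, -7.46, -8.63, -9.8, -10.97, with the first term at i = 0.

Check differences: -7.46 - -6.29 = -1.17
-8.63 - -7.46 = -1.17
Common difference d = -1.17.
First term a = -6.29.
Formula: S_i = -6.29 - 1.17*i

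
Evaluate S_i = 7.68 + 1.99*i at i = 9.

S_9 = 7.68 + 1.99*9 = 7.68 + 17.91 = 25.59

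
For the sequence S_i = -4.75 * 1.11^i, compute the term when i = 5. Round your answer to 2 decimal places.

S_5 = -4.75 * 1.11^5 ≈ -4.75 * 1.6851 ≈ -8.0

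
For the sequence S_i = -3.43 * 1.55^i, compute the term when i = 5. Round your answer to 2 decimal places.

S_5 = -3.43 * 1.55^5 ≈ -3.43 * 8.9466 ≈ -30.69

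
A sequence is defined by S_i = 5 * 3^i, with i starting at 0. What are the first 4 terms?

This is a geometric sequence.
i=0: S_0 = 5 * 3^0 = 5
i=1: S_1 = 5 * 3^1 = 15
i=2: S_2 = 5 * 3^2 = 45
i=3: S_3 = 5 * 3^3 = 135
The first 4 terms are: [5, 15, 45, 135]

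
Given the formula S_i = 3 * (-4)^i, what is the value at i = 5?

S_5 = 3 * (-4)^5 = 3 * -1024 = -3072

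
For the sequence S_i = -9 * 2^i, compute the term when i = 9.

S_9 = -9 * 2^9 = -9 * 512 = -4608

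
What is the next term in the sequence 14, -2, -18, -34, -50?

Differences: -2 - 14 = -16
This is an arithmetic sequence with common difference d = -16.
Next term = -50 + -16 = -66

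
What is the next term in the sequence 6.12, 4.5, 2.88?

Differences: 4.5 - 6.12 = -1.62
This is an arithmetic sequence with common difference d = -1.62.
Next term = 2.88 + -1.62 = 1.26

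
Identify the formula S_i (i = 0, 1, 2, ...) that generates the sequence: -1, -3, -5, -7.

Check differences: -3 - -1 = -2
-5 - -3 = -2
Common difference d = -2.
First term a = -1.
Formula: S_i = -1 - 2*i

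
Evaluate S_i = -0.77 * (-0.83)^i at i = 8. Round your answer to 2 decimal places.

S_8 = -0.77 * (-0.83)^8 ≈ -0.77 * 0.2252 ≈ -0.17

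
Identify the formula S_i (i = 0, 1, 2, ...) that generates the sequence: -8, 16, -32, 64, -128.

Check ratios: 16 / -8 = -2.0
Common ratio r = -2.
First term a = -8.
Formula: S_i = -8 * (-2)^i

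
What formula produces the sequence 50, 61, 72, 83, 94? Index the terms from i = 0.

Check differences: 61 - 50 = 11
72 - 61 = 11
Common difference d = 11.
First term a = 50.
Formula: S_i = 50 + 11*i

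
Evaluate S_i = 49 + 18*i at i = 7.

S_7 = 49 + 18*7 = 49 + 126 = 175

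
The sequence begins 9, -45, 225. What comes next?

Ratios: -45 / 9 = -5.0
This is a geometric sequence with common ratio r = -5.
Next term = 225 * -5 = -1125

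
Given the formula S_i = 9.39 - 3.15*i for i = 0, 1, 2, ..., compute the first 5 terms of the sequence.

This is an arithmetic sequence.
i=0: S_0 = 9.39 + -3.15*0 = 9.39
i=1: S_1 = 9.39 + -3.15*1 = 6.24
i=2: S_2 = 9.39 + -3.15*2 = 3.09
i=3: S_3 = 9.39 + -3.15*3 = -0.06
i=4: S_4 = 9.39 + -3.15*4 = -3.21
The first 5 terms are: [9.39, 6.24, 3.09, -0.06, -3.21]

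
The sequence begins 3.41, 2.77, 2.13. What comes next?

Differences: 2.77 - 3.41 = -0.64
This is an arithmetic sequence with common difference d = -0.64.
Next term = 2.13 + -0.64 = 1.49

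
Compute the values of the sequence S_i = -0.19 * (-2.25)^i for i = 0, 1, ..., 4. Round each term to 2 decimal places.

This is a geometric sequence.
i=0: S_0 = -0.19 * (-2.25)^0 = -0.19
i=1: S_1 = -0.19 * (-2.25)^1 ≈ 0.43
i=2: S_2 = -0.19 * (-2.25)^2 ≈ -0.96
i=3: S_3 = -0.19 * (-2.25)^3 ≈ 2.16
i=4: S_4 = -0.19 * (-2.25)^4 ≈ -4.87
The first 5 terms are: [-0.19, 0.43, -0.96, 2.16, -4.87]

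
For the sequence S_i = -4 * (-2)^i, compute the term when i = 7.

S_7 = -4 * (-2)^7 = -4 * -128 = 512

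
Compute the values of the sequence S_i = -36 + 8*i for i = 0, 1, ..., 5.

This is an arithmetic sequence.
i=0: S_0 = -36 + 8*0 = -36
i=1: S_1 = -36 + 8*1 = -28
i=2: S_2 = -36 + 8*2 = -20
i=3: S_3 = -36 + 8*3 = -12
i=4: S_4 = -36 + 8*4 = -4
i=5: S_5 = -36 + 8*5 = 4
The first 6 terms are: [-36, -28, -20, -12, -4, 4]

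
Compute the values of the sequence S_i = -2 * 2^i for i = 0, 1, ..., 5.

This is a geometric sequence.
i=0: S_0 = -2 * 2^0 = -2
i=1: S_1 = -2 * 2^1 = -4
i=2: S_2 = -2 * 2^2 = -8
i=3: S_3 = -2 * 2^3 = -16
i=4: S_4 = -2 * 2^4 = -32
i=5: S_5 = -2 * 2^5 = -64
The first 6 terms are: [-2, -4, -8, -16, -32, -64]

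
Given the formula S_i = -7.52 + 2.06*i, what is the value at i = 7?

S_7 = -7.52 + 2.06*7 = -7.52 + 14.42 = 6.9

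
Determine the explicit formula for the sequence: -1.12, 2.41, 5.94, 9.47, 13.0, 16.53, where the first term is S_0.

Check differences: 2.41 - -1.12 = 3.53
5.94 - 2.41 = 3.53
Common difference d = 3.53.
First term a = -1.12.
Formula: S_i = -1.12 + 3.53*i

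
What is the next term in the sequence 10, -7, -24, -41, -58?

Differences: -7 - 10 = -17
This is an arithmetic sequence with common difference d = -17.
Next term = -58 + -17 = -75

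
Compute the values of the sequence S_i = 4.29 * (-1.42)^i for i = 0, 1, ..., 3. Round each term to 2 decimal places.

This is a geometric sequence.
i=0: S_0 = 4.29 * (-1.42)^0 = 4.29
i=1: S_1 = 4.29 * (-1.42)^1 ≈ -6.09
i=2: S_2 = 4.29 * (-1.42)^2 ≈ 8.65
i=3: S_3 = 4.29 * (-1.42)^3 ≈ -12.28
The first 4 terms are: [4.29, -6.09, 8.65, -12.28]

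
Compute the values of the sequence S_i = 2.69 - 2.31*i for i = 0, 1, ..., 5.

This is an arithmetic sequence.
i=0: S_0 = 2.69 + -2.31*0 = 2.69
i=1: S_1 = 2.69 + -2.31*1 = 0.38
i=2: S_2 = 2.69 + -2.31*2 = -1.93
i=3: S_3 = 2.69 + -2.31*3 = -4.24
i=4: S_4 = 2.69 + -2.31*4 = -6.55
i=5: S_5 = 2.69 + -2.31*5 = -8.86
The first 6 terms are: [2.69, 0.38, -1.93, -4.24, -6.55, -8.86]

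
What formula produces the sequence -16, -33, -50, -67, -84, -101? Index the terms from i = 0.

Check differences: -33 - -16 = -17
-50 - -33 = -17
Common difference d = -17.
First term a = -16.
Formula: S_i = -16 - 17*i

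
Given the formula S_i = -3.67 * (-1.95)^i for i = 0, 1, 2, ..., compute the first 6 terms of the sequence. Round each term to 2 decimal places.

This is a geometric sequence.
i=0: S_0 = -3.67 * (-1.95)^0 = -3.67
i=1: S_1 = -3.67 * (-1.95)^1 ≈ 7.16
i=2: S_2 = -3.67 * (-1.95)^2 ≈ -13.96
i=3: S_3 = -3.67 * (-1.95)^3 ≈ 27.21
i=4: S_4 = -3.67 * (-1.95)^4 ≈ -53.06
i=5: S_5 = -3.67 * (-1.95)^5 ≈ 103.48
The first 6 terms are: [-3.67, 7.16, -13.96, 27.21, -53.06, 103.48]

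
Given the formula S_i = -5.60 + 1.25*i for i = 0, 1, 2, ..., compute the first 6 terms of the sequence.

This is an arithmetic sequence.
i=0: S_0 = -5.6 + 1.25*0 = -5.6
i=1: S_1 = -5.6 + 1.25*1 = -4.35
i=2: S_2 = -5.6 + 1.25*2 = -3.1
i=3: S_3 = -5.6 + 1.25*3 = -1.85
i=4: S_4 = -5.6 + 1.25*4 = -0.6
i=5: S_5 = -5.6 + 1.25*5 = 0.65
The first 6 terms are: [-5.6, -4.35, -3.1, -1.85, -0.6, 0.65]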